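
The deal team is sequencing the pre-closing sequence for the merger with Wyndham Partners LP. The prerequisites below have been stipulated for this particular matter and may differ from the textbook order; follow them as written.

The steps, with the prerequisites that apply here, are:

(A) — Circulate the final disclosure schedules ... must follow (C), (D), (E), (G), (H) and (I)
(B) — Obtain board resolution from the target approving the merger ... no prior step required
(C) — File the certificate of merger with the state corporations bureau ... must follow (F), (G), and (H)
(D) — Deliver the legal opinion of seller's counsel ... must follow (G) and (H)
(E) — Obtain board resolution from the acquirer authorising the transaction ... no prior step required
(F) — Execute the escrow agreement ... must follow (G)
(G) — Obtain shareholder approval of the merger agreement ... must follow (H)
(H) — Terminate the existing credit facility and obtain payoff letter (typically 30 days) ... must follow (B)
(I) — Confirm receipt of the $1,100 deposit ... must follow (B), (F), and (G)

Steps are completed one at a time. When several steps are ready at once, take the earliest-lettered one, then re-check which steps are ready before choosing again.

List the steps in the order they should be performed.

Nothing is required for (B) and (E). (B) has the earlier label → (B) first.
(H) now also ready, so the ready set is {(E), (H)}; (E) has the earlier label → (E).
(H) needed (B), now all done → (H).
Next only (G) has its prerequisites met → (G).
Ready: (D) and (F). (D) has the earlier label → (D).
(F) needed (G), now all done → (F).
Now (C) and (I) have their prerequisites met. (C) has the earlier label, so (C) next.
(I) needed (B), (F) and (G), now all done → (I).
Next only (A) has its prerequisites met → (A).

(B) → (E) → (H) → (G) → (D) → (F) → (C) → (I) → (A)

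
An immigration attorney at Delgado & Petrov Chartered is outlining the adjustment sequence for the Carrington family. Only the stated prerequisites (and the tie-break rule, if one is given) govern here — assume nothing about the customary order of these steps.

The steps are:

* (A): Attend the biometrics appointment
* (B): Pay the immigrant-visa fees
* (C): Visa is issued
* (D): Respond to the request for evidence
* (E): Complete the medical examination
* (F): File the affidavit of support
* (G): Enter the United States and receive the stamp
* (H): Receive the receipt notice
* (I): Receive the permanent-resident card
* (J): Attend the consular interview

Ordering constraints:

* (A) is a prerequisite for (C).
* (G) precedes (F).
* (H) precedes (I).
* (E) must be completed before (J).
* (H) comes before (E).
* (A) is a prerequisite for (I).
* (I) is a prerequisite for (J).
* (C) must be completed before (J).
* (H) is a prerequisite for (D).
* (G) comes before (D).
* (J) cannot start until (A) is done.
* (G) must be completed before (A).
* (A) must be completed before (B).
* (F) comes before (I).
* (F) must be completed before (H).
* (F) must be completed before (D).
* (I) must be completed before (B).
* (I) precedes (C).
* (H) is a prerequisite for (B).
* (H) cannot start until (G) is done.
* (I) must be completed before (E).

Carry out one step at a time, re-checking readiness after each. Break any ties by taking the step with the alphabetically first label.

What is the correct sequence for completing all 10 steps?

(G), (A), (F), (H), (D), (I), (B), (C), (E), (J)

Only (G) has no prerequisites, so it is first.
(A) and (F) are both available; (A) has the earlier label → (A).
(F) needed (G), now all done → (F).
Next only (H) has its prerequisites met → (H).
Ready: (D) and (I). (D) has the earlier label → (D).
(I) needed (A), (F) and (H), now all done → (I).
Ready: (B), (C) and (E). (B) has the earlier label → (B).
Ready: (C) and (E). (C) has the earlier label → (C).
Next only (E) has its prerequisites met → (E).
(J) is the only step now ready → (J).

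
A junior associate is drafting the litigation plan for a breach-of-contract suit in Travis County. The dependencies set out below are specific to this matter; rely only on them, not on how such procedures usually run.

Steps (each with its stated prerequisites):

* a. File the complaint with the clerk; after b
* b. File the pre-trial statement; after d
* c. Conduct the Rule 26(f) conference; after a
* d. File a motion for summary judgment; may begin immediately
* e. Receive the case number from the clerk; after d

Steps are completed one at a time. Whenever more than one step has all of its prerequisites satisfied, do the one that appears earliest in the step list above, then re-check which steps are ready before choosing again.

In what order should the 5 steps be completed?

d has no prerequisites → d first.
Ready: b and e. b is listed earlier → b.
a and e are both available; a is listed earlier → a.
c now also ready, so the ready set is {c, e}; c is listed earlier → c.
That leaves e as the only ready step → e.

d b a c e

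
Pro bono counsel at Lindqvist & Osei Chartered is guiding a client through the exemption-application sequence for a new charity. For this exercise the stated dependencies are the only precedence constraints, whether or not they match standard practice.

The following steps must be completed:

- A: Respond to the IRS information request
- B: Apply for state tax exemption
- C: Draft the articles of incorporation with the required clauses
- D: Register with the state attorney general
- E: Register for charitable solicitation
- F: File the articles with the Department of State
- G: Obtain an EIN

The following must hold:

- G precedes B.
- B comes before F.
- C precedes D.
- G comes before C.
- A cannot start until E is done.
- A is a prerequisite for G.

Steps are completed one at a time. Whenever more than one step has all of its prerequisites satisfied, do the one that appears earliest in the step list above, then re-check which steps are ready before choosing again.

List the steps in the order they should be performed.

E, A, G, B, C, D, F

E is the only step with nothing outstanding, so it goes first.
That leaves A as the only ready step → A.
Next only G has its prerequisites met → G.
Now B and C have their prerequisites met. B is listed earlier, so B next.
C and F are both available; C is listed earlier → C.
D now also ready, so the ready set is {D, F}; D is listed earlier → D.
That leaves F as the only ready step → F.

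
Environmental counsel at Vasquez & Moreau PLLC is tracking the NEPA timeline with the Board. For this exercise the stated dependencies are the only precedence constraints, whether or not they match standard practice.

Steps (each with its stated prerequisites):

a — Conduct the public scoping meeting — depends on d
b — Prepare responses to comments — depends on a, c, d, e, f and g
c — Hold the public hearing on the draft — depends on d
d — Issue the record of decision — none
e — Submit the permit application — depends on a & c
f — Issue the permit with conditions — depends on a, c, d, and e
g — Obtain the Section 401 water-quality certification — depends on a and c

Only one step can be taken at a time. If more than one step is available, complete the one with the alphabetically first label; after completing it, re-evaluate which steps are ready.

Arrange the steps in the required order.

d → a → c → e → f → g → b

Only d has no prerequisites, so it is first.
Ready: a and c. a has the earlier label → a.
c is the only step now ready → c.
Ready: e and g. e has the earlier label → e.
Ready: f and g. f has the earlier label → f.
g is the only step now ready → g.
b is the only step now ready → b.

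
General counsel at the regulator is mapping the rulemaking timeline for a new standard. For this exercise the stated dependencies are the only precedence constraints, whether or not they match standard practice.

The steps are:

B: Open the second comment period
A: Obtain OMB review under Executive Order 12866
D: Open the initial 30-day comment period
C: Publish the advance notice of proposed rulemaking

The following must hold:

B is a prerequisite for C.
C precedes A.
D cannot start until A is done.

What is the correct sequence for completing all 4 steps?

B is the only step with nothing outstanding, so it goes first.
C needed B, now all done → C.
A needed C, now all done → A.
D is the only step now ready → D.

B → C → A → D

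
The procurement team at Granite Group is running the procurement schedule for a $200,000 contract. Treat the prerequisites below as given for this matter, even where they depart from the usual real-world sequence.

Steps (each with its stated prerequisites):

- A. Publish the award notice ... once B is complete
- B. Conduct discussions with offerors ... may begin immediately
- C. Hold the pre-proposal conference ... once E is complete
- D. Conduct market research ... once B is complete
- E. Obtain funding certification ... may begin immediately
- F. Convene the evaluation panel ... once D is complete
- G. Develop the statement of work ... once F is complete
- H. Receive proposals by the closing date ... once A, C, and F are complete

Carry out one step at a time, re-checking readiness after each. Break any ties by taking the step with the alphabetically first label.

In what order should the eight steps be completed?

B, A, D, E, C, F, G, H

B and E have no prerequisites; B has the earlier label, so B is first.
Ready: A, D and E. A has the earlier label → A.
D and E are both available; D has the earlier label → D.
E and F are both available; E has the earlier label → E.
C now also ready, so the ready set is {C, F}; C has the earlier label → C.
F is the only step now ready → F.
Now G and H have their prerequisites met. G has the earlier label, so G next.
That leaves H as the only ready step → H.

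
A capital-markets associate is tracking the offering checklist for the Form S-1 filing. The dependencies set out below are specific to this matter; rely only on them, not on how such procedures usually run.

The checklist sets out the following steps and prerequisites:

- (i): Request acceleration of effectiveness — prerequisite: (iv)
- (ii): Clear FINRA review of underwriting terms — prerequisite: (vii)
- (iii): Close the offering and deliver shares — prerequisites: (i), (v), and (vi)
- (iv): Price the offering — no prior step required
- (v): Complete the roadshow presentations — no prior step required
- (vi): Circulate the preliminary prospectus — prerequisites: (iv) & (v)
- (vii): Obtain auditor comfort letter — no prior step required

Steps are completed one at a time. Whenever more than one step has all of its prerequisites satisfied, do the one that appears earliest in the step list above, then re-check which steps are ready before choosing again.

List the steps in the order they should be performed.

(iv) (i) (v) (vi) (iii) (vii) (ii)

(iv), (v) and (vii) have no prerequisites; (iv) is listed earlier, so (iv) is first.
(i), (v) and (vii) are all available; (i) is listed earlier → (i).
Ready: (v) and (vii). (v) is listed earlier → (v).
(vi) and (vii) are both available; (vi) is listed earlier → (vi).
(iii) now also ready, so the ready set is {(iii), (vii)}; (iii) is listed earlier → (iii).
(vii) is the only step now ready → (vii).
That leaves (ii) as the only ready step → (ii).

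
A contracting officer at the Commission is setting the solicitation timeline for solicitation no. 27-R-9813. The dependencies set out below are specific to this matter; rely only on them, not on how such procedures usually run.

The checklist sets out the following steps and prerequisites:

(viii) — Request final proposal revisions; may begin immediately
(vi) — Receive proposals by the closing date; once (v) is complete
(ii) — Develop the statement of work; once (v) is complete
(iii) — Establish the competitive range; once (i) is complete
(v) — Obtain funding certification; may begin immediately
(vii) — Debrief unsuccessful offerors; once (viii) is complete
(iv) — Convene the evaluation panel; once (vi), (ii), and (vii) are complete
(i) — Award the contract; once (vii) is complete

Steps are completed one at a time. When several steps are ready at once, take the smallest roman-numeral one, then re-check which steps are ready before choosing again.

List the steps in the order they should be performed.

Nothing is required for (v) and (viii). (v) has the earlier label → (v) first.
Ready: (ii), (vi) and (viii). (ii) has the earlier label → (ii).
Ready: (vi) and (viii). (vi) has the earlier label → (vi).
That leaves (viii) as the only ready step → (viii).
That leaves (vii) as the only ready step → (vii).
(i) and (iv) are both available; (i) has the earlier label → (i).
(iii) now also ready, so the ready set is {(iii), (iv)}; (iii) has the earlier label → (iii).
(iv) is the only step now ready → (iv).

(v) → (ii) → (vi) → (viii) → (vii) → (i) → (iii) → (iv)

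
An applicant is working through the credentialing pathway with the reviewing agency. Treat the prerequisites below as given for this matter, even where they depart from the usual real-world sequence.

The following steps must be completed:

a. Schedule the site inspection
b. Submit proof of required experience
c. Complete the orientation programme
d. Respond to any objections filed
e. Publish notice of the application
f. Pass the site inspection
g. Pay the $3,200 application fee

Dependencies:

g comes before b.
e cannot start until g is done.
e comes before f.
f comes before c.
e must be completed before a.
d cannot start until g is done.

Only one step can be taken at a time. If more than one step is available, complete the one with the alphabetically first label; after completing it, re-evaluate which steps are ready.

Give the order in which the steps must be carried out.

g, b, d, e, a, f, c

Only g has no prerequisites, so it is first.
Ready: b, d and e. b has the earlier label → b.
Now d and e have their prerequisites met. d has the earlier label, so d next.
e needed g, now all done → e.
Now a and f have their prerequisites met. a has the earlier label, so a next.
f is the only step now ready → f.
c is the only step now ready → c.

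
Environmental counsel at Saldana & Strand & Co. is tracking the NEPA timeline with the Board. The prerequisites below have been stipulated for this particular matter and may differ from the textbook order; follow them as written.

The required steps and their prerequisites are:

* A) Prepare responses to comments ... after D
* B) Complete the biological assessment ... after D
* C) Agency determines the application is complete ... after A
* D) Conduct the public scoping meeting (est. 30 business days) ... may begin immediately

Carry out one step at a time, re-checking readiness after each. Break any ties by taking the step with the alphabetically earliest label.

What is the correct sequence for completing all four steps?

Only D has no prerequisites, so it is first.
Ready: A and B. A has the earlier label → A.
Now B and C have their prerequisites met. B has the earlier label, so B next.
C is the only step now ready → C.

D, A, B, C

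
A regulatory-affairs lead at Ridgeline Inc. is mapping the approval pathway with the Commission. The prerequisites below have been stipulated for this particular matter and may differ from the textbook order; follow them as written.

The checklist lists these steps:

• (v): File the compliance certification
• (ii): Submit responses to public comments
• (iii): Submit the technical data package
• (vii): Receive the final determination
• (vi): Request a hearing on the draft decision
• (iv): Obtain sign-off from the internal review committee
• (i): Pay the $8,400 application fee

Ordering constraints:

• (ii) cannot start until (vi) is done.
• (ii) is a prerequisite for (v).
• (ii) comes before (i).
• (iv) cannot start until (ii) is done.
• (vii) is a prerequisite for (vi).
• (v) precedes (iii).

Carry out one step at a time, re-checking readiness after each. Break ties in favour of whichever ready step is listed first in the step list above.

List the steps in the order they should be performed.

(vii) has no prerequisites → (vii) first.
(vi) needed (vii), now all done → (vi).
(ii) is the only step now ready → (ii).
Now (v), (iv) and (i) have their prerequisites met. (v) is listed earlier, so (v) next.
(iii), (iv) and (i) are all available; (iii) is listed earlier → (iii).
Ready: (iv) and (i). (iv) is listed earlier → (iv).
(i) needed (ii), now all done → (i).

(vii), (vi), (ii), (v), (iii), (iv), (i)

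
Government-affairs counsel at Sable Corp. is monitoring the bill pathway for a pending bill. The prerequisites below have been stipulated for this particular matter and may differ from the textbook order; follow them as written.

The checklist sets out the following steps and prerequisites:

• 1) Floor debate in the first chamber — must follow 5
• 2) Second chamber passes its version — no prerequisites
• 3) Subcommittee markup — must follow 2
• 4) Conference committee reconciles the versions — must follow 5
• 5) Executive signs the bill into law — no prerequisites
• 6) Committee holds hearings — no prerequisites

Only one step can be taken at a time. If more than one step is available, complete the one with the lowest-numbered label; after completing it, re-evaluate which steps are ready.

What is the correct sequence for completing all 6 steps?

2, 3, 5, 1, 4, 6

2, 5 and 6 have no prerequisites; 2 has the earlier label, so 2 is first.
Ready: 3, 5 and 6. 3 has the earlier label → 3.
5 and 6 are both available; 5 has the earlier label → 5.
Now 1, 4 and 6 have their prerequisites met. 1 has the earlier label, so 1 next.
4 and 6 are both available; 4 has the earlier label → 4.
That leaves 6 as the only ready step → 6.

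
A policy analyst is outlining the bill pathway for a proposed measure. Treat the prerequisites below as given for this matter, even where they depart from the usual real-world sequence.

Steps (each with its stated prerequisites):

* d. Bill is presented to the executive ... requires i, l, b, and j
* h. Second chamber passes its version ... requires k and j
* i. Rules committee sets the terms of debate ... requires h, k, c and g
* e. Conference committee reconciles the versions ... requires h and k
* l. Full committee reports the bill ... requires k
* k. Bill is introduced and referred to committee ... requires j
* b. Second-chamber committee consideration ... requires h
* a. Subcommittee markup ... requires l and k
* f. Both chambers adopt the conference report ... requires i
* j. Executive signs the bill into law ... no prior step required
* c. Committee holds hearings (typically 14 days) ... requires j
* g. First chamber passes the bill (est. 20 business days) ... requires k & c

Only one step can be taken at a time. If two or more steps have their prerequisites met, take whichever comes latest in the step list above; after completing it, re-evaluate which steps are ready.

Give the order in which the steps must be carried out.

Only j has no prerequisites, so it is first.
Ready: c and k. c is listed later → c.
k needed j, now all done → k.
g, l and h are all available; g is listed later → g.
Now l and h have their prerequisites met. l is listed later, so l next.
Now a and h have their prerequisites met. a is listed later, so a next.
That leaves h as the only ready step → h.
Now b, e and i have their prerequisites met. b is listed later, so b next.
Ready: e and i. e is listed later → e.
i is the only step now ready → i.
f and d are both available; f is listed later → f.
d needed j, b, l and i, now all done → d.

j c k g l a h b e i f d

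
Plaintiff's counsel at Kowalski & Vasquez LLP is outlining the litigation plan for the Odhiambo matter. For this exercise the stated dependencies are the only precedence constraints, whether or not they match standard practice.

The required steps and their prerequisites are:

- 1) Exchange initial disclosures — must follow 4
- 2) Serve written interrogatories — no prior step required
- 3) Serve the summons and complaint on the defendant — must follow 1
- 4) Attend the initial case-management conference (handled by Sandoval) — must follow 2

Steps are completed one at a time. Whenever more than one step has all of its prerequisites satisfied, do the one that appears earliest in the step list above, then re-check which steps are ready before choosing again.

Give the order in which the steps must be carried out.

2 4 1 3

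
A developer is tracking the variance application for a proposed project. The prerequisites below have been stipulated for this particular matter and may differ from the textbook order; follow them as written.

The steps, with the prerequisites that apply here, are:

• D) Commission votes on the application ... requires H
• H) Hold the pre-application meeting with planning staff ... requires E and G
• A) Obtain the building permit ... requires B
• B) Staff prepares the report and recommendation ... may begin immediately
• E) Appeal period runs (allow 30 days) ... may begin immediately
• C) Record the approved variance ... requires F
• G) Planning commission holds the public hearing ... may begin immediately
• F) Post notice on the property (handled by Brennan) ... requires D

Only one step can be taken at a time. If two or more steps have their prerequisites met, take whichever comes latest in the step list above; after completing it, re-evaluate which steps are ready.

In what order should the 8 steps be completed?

G, E and B have no prerequisites; G is listed later, so G is first.
Ready: E and B. E is listed later → E.
H now also ready, so the ready set is {B, H}; B is listed later → B.
A now also ready, so the ready set is {A, H}; A is listed later → A.
H is the only step now ready → H.
That leaves D as the only ready step → D.
Next only F has its prerequisites met → F.
C needed F, now all done → C.

G, E, B, A, H, D, F, C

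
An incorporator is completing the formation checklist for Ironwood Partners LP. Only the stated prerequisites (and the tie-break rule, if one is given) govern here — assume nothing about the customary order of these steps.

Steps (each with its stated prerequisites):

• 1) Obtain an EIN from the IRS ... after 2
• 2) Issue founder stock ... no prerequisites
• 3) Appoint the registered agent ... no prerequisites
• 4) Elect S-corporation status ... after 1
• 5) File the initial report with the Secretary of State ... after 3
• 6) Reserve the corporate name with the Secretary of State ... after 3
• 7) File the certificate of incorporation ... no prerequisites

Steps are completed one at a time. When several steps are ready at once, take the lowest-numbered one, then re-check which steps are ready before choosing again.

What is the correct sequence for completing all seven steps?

Nothing is required for 2, 3 and 7. 2 has the earlier label → 2 first.
Ready: 1, 3 and 7. 1 has the earlier label → 1.
3, 4 and 7 are all available; 3 has the earlier label → 3.
5 and 6 now also ready, so the ready set is {4, 5, 6, 7}; 4 has the earlier label → 4.
Now 5, 6 and 7 have their prerequisites met. 5 has the earlier label, so 5 next.
6 and 7 are both available; 6 has the earlier label → 6.
7 is the only step now ready → 7.

2, 1, 3, 4, 5, 6, 7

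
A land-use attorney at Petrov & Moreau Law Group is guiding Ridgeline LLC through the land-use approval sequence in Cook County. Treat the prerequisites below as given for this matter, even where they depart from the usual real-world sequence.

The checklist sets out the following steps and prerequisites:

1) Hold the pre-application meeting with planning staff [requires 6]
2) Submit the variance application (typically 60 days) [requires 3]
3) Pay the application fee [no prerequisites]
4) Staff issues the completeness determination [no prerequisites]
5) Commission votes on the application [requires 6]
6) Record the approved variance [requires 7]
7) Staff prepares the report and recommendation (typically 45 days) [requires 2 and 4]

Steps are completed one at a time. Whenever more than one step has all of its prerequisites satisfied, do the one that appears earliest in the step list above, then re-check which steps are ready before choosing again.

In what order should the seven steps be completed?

3 and 4 have no prerequisites; 3 is listed earlier, so 3 is first.
Ready: 2 and 4. 2 is listed earlier → 2.
4 is the only step now ready → 4.
Next only 7 has its prerequisites met → 7.
6 needed 7, now all done → 6.
1 and 5 are both available; 1 is listed earlier → 1.
5 needed 6, now all done → 5.

3, 2, 4, 7, 6, 1, 5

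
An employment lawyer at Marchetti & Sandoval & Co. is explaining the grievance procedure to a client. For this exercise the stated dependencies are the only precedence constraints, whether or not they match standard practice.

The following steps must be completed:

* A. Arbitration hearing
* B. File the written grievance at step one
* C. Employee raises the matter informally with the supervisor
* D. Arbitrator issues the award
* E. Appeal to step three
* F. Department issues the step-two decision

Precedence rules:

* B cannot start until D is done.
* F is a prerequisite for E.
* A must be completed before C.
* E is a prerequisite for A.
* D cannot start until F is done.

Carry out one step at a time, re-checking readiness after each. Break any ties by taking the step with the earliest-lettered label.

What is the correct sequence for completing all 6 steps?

F has no prerequisites → F first.
D and E are both available; D has the earlier label → D.
B now also ready, so the ready set is {B, E}; B has the earlier label → B.
E needed F, now all done → E.
A is the only step now ready → A.
That leaves C as the only ready step → C.

F → D → B → E → A → C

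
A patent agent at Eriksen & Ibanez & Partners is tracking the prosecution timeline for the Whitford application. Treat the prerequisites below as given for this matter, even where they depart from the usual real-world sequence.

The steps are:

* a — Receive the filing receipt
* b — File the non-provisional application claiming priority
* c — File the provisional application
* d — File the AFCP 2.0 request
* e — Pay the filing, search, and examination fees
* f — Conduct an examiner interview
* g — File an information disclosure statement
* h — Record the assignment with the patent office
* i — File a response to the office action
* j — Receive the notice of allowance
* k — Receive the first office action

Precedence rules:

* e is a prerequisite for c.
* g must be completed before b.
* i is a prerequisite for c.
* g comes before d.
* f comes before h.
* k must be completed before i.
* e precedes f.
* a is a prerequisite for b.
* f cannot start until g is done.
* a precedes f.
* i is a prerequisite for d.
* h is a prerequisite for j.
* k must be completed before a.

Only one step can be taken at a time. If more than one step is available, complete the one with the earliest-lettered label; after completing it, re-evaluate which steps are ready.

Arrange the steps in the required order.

e g k a b f h i c d j

e, g and k have no prerequisites; e has the earlier label, so e is first.
Now g and k have their prerequisites met. g has the earlier label, so g next.
That leaves k as the only ready step → k.
Now a and i have their prerequisites met. a has the earlier label, so a next.
b, f and i are all available; b has the earlier label → b.
Now f and i have their prerequisites met. f has the earlier label, so f next.
h and i are both available; h has the earlier label → h.
Now i and j have their prerequisites met. i has the earlier label, so i next.
Now c, d and j have their prerequisites met. c has the earlier label, so c next.
d and j are both available; d has the earlier label → d.
j needed h, now all done → j.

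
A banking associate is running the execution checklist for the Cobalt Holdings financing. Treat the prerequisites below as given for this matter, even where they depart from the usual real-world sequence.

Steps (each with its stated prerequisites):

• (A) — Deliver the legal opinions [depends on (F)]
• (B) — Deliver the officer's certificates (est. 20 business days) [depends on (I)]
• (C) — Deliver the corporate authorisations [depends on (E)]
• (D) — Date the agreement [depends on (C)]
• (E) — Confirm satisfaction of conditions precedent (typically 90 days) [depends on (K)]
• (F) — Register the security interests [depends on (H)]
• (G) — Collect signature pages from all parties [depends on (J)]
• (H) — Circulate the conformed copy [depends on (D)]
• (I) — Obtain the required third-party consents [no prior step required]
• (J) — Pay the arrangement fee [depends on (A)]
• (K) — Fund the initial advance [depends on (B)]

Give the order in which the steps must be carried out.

Only (I) has no prerequisites, so it is first.
That leaves (B) as the only ready step → (B).
Next only (K) has its prerequisites met → (K).
That leaves (E) as the only ready step → (E).
Next only (C) has its prerequisites met → (C).
(D) is the only step now ready → (D).
(H) needed (D), now all done → (H).
(F) needed (H), now all done → (F).
That leaves (A) as the only ready step → (A).
(J) needed (A), now all done → (J).
(G) needed (J), now all done → (G).

(I) (B) (K) (E) (C) (D) (H) (F) (A) (J) (G)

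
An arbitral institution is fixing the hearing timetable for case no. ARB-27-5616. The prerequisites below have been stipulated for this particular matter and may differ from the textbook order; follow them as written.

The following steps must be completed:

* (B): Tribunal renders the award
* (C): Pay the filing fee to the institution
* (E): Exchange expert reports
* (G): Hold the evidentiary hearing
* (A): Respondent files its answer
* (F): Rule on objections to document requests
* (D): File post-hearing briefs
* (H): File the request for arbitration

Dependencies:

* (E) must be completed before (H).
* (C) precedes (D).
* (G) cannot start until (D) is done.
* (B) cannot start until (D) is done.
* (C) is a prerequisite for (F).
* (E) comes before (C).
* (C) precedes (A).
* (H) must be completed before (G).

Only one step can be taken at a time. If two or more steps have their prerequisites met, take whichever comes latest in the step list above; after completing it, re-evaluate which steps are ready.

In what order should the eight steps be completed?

(E) (H) (C) (D) (F) (A) (G) (B)

Only (E) has no prerequisites, so it is first.
Now (H) and (C) have their prerequisites met. (H) is listed later, so (H) next.
(C) is the only step now ready → (C).
(D), (F) and (A) are all available; (D) is listed later → (D).
(G) and (B) now also ready, so the ready set is {(F), (A), (G), (B)}; (F) is listed later → (F).
(A), (G) and (B) are all available; (A) is listed later → (A).
Ready: (G) and (B). (G) is listed later → (G).
(B) needed (D), now all done → (B).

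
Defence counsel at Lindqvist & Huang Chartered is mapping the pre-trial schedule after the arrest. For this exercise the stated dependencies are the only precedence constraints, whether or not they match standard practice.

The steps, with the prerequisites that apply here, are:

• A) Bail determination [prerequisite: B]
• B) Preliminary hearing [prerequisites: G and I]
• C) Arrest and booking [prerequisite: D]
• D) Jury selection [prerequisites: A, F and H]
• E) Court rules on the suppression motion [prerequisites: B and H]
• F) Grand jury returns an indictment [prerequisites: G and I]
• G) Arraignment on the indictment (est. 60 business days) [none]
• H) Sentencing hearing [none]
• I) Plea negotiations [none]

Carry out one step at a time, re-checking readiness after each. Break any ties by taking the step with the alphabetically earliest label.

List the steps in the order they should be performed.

Nothing is required for G, H and I. G has the earlier label → G first.
H and I are both available; H has the earlier label → H.
Next only I has its prerequisites met → I.
Ready: B and F. B has the earlier label → B.
A and E now also ready, so the ready set is {A, E, F}; A has the earlier label → A.
Ready: E and F. E has the earlier label → E.
That leaves F as the only ready step → F.
That leaves D as the only ready step → D.
C needed D, now all done → C.

G, H, I, B, A, E, F, D, C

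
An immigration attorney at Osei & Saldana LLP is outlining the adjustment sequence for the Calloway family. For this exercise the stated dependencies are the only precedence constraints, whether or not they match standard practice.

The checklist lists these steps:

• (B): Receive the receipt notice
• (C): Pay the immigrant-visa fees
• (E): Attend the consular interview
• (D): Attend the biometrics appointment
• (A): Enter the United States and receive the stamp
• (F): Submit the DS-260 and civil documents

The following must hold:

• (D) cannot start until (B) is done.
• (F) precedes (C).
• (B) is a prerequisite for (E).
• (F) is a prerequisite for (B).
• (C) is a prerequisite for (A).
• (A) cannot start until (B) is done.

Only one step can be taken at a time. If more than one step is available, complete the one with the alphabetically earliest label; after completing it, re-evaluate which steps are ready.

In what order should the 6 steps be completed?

(F) → (B) → (C) → (A) → (D) → (E)

(F) has no prerequisites → (F) first.
Now (B) and (C) have their prerequisites met. (B) has the earlier label, so (B) next.
Now (C), (D) and (E) have their prerequisites met. (C) has the earlier label, so (C) next.
Ready: (A), (D) and (E). (A) has the earlier label → (A).
(D) and (E) are both available; (D) has the earlier label → (D).
That leaves (E) as the only ready step → (E).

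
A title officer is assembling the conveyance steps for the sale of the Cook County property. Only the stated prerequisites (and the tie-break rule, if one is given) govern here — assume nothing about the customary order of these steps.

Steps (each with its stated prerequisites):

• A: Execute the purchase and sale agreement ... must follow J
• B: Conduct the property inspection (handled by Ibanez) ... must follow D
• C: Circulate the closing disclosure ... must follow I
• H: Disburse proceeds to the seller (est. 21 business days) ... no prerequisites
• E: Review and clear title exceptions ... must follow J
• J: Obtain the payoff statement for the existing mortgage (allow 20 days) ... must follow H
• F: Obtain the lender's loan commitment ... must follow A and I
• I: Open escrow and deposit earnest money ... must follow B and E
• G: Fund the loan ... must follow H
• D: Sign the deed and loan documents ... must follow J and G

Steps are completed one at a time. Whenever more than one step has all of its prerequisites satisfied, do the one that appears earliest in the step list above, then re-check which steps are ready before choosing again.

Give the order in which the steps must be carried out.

Only H has no prerequisites, so it is first.
Ready: J and G. J is listed earlier → J.
Now A, E and G have their prerequisites met. A is listed earlier, so A next.
Now E and G have their prerequisites met. E is listed earlier, so E next.
Next only G has its prerequisites met → G.
D needed J and G, now all done → D.
That leaves B as the only ready step → B.
Next only I has its prerequisites met → I.
Ready: C and F. C is listed earlier → C.
Next only F has its prerequisites met → F.

H, J, A, E, G, D, B, I, C, F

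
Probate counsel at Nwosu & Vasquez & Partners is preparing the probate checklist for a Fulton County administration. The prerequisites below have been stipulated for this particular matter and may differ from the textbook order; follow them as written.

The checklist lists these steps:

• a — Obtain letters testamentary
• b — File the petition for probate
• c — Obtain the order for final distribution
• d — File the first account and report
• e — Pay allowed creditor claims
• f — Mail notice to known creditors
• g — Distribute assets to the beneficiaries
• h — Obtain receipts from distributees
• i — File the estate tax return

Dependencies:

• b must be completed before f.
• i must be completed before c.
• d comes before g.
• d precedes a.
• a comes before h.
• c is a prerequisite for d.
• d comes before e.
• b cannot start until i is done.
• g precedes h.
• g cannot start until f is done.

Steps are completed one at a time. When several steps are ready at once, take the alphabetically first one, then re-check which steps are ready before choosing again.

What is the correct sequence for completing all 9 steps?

i has no prerequisites → i first.
Now b and c have their prerequisites met. b has the earlier label, so b next.
f now also ready, so the ready set is {c, f}; c has the earlier label → c.
d now also ready, so the ready set is {d, f}; d has the earlier label → d.
a and e now also ready, so the ready set is {a, e, f}; a has the earlier label → a.
e and f are both available; e has the earlier label → e.
f needed b, now all done → f.
That leaves g as the only ready step → g.
h needed a and g, now all done → h.

i, b, c, d, a, e, f, g, h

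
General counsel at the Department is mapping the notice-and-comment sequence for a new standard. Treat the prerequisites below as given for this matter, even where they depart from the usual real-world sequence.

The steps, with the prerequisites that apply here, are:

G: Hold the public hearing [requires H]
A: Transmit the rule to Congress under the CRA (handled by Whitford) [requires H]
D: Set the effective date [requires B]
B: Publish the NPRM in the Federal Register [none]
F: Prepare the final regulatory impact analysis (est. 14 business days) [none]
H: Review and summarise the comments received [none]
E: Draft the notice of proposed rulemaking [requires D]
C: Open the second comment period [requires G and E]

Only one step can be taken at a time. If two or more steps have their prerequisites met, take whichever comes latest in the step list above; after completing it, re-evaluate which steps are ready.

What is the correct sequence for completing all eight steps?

H F B D E A G C

H, F and B have no prerequisites; H is listed later, so H is first.
Ready: F, B, A and G. F is listed later → F.
B, A and G are all available; B is listed later → B.
D now also ready, so the ready set is {D, A, G}; D is listed later → D.
E, A and G are all available; E is listed later → E.
Now A and G have their prerequisites met. A is listed later, so A next.
G is the only step now ready → G.
That leaves C as the only ready step → C.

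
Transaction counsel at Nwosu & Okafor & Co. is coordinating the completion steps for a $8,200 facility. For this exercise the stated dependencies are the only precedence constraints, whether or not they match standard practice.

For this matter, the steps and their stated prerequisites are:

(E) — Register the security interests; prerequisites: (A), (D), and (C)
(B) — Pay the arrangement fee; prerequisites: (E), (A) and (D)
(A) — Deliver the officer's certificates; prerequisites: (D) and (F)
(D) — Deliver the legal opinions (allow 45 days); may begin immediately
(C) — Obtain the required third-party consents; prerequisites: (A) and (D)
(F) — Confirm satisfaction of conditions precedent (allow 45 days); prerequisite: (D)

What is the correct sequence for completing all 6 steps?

Only (D) has no prerequisites, so it is first.
That leaves (F) as the only ready step → (F).
(A) is the only step now ready → (A).
(C) needed (A) and (D), now all done → (C).
(E) needed (A), (D) and (C), now all done → (E).
(B) is the only step now ready → (B).

(D), (F), (A), (C), (E), (B)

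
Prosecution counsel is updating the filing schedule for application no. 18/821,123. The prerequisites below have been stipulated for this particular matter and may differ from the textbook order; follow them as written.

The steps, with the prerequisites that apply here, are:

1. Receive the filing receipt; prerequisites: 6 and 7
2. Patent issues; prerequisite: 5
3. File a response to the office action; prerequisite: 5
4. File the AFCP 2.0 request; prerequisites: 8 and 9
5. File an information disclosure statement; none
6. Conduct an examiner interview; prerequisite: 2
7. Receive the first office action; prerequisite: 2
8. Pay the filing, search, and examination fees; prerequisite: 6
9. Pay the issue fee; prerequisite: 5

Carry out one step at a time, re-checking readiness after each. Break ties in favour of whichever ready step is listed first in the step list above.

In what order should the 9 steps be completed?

5, 2, 3, 6, 7, 1, 8, 9, 4

5 is the only step with nothing outstanding, so it goes first.
Now 2, 3 and 9 have their prerequisites met. 2 is listed earlier, so 2 next.
6 and 7 now also ready, so the ready set is {3, 6, 7, 9}; 3 is listed earlier → 3.
Ready: 6, 7 and 9. 6 is listed earlier → 6.
8 now also ready, so the ready set is {7, 8, 9}; 7 is listed earlier → 7.
1 now also ready, so the ready set is {1, 8, 9}; 1 is listed earlier → 1.
8 and 9 are both available; 8 is listed earlier → 8.
9 needed 5, now all done → 9.
4 needed 8 and 9, now all done → 4.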